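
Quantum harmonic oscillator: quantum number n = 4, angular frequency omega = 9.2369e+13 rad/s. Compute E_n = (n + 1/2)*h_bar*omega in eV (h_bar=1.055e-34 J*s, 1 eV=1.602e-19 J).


E = (n + 1/2) * h_bar * omega
= (4 + 0.5) * 1.055e-34 * 9.2369e+13
= 4.5 * 9.7449e-21
= 4.3852e-20 J
= 0.2737 eV

0.2737


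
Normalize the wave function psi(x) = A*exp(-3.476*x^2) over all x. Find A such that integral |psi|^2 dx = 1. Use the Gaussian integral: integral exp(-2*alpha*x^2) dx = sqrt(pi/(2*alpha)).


integral |psi|^2 dx = A^2 * sqrt(pi/(2*alpha)) = 1
A^2 = sqrt(2*alpha/pi)
= sqrt(2 * 3.476 / pi)
= 1.487579
A = sqrt(1.487579)
= 1.2197

1.2197


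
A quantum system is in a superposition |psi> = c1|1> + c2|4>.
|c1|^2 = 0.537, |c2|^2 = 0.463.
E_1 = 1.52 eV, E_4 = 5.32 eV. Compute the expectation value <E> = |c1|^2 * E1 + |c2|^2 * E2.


<E> = |c1|^2 * E1 + |c2|^2 * E2
= 0.537 * 1.52 + 0.463 * 5.32
= 0.8162 + 2.4632
= 3.2794 eV

3.2794


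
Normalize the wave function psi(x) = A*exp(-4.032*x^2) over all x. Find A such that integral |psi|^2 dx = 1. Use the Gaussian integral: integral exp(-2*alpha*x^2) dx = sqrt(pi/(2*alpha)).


integral |psi|^2 dx = A^2 * sqrt(pi/(2*alpha)) = 1
A^2 = sqrt(2*alpha/pi)
= sqrt(2 * 4.032 / pi)
= 1.602139
A = sqrt(1.602139)
= 1.2658

1.2658


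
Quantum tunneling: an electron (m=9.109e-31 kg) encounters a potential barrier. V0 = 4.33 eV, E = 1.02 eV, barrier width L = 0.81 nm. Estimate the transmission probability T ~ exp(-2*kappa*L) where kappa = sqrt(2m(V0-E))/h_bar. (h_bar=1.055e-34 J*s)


V0 - E = 3.31 eV = 5.3026e-19 J
kappa = sqrt(2 * m * (V0-E)) / h_bar
= sqrt(2 * 9.109e-31 * 5.3026e-19) / 1.055e-34
= 9.3163e+09 /m
2*kappa*L = 2 * 9.3163e+09 * 0.81e-9
= 15.0924
T = exp(-15.0924) = 2.789050e-07

2.789050e-07


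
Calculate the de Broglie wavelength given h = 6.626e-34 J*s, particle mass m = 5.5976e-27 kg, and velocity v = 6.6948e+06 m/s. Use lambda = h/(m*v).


lambda = h / (m * v)
= 6.626e-34 / (5.5976e-27 * 6.6948e+06)
= 6.626e-34 / 3.7475e-20
= 1.7681e-14 m

1.7681e-14


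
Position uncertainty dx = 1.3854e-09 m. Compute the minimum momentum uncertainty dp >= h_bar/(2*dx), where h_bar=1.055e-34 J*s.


dp = h_bar / (2 * dx)
= 1.055e-34 / (2 * 1.3854e-09)
= 1.055e-34 / 2.7708e-09
= 3.8076e-26 kg*m/s

3.8076e-26


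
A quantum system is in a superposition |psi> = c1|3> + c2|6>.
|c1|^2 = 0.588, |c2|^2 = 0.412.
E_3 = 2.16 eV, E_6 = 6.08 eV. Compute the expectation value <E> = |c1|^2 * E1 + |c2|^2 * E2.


<E> = |c1|^2 * E1 + |c2|^2 * E2
= 0.588 * 2.16 + 0.412 * 6.08
= 1.2701 + 2.505
= 3.775 eV

3.775


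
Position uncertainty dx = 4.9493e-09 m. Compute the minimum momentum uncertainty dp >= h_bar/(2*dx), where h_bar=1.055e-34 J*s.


dp = h_bar / (2 * dx)
= 1.055e-34 / (2 * 4.9493e-09)
= 1.055e-34 / 9.8986e-09
= 1.0658e-26 kg*m/s

1.0658e-26


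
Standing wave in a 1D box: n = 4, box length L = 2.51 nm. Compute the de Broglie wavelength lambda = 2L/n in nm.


lambda = 2L / n
= 2 * 2.51 / 4
= 5.02 / 4
= 1.255 nm

1.255


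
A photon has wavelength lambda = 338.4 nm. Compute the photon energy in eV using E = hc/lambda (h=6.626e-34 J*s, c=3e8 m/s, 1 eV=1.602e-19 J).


E = hc / lambda
= (6.626e-34)(3e8) / (338.4e-9)
= 1.9878e-25 / 3.3840e-07
= 5.8741e-19 J
Converting to eV: 5.8741e-19 / 1.602e-19
= 3.6667 eV

3.6667


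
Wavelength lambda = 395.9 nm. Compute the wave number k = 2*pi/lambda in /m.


k = 2 * pi / lambda
= 6.2832 / (395.9e-9)
= 6.2832 / 3.9590e-07
= 1.5871e+07 /m

1.5871e+07


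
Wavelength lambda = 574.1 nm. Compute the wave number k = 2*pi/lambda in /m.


k = 2 * pi / lambda
= 6.2832 / (574.1e-9)
= 6.2832 / 5.7410e-07
= 1.0944e+07 /m

1.0944e+07


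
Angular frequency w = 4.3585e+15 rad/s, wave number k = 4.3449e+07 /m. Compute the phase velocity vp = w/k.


vp = w / k
= 4.3585e+15 / 4.3449e+07
= 1.0031e+08 m/s

1.0031e+08


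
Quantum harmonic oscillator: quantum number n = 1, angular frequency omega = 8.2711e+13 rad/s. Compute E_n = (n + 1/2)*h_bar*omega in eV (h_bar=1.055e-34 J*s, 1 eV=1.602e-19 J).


E = (n + 1/2) * h_bar * omega
= (1 + 0.5) * 1.055e-34 * 8.2711e+13
= 1.5 * 8.7260e-21
= 1.3089e-20 J
= 0.0817 eV

0.0817


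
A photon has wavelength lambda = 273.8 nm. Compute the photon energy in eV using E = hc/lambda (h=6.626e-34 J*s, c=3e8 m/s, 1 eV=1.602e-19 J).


E = hc / lambda
= (6.626e-34)(3e8) / (273.8e-9)
= 1.9878e-25 / 2.7380e-07
= 7.2600e-19 J
Converting to eV: 7.2600e-19 / 1.602e-19
= 4.5319 eV

4.5319


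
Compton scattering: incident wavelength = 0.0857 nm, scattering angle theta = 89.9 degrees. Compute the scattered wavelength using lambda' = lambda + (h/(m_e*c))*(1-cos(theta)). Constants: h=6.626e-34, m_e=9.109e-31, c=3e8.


Compton wavelength: h/(m_e*c) = 2.4247e-12 m
d_lambda = 2.4247e-12 * (1 - cos(89.9 deg))
= 2.4247e-12 * 0.998255
= 2.4205e-12 m = 0.00242 nm
lambda' = 0.0857 + 0.00242
= 0.08812 nm

0.08812


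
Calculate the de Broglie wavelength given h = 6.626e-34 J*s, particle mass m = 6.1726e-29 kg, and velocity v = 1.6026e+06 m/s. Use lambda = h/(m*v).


lambda = h / (m * v)
= 6.626e-34 / (6.1726e-29 * 1.6026e+06)
= 6.626e-34 / 9.8922e-23
= 6.6982e-12 m

6.6982e-12


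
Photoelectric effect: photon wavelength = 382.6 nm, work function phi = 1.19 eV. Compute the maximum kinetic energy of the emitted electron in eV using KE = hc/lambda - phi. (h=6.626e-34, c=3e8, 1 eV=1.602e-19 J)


E_photon = hc / lambda
= (6.626e-34)(3e8) / (382.6e-9)
= 5.1955e-19 J
= 3.2431 eV
KE = E_photon - phi
= 3.2431 - 1.19
= 2.0531 eV

2.0531


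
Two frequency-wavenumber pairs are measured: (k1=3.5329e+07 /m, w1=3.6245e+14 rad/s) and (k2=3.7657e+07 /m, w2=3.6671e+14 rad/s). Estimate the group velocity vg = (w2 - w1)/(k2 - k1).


vg = (w2 - w1) / (k2 - k1)
= (3.6671e+14 - 3.6245e+14) / (3.7657e+07 - 3.5329e+07)
= 4.2600e+12 / 2.3280e+06
= 1.8299e+06 m/s

1.8299e+06


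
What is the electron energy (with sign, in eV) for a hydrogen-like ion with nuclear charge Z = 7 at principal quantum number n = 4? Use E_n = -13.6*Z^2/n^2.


E_n = -13.6 * Z^2 / n^2
= -13.6 * 7^2 / 4^2
= -13.6 * 49 / 16
= -41.65 eV

-41.65


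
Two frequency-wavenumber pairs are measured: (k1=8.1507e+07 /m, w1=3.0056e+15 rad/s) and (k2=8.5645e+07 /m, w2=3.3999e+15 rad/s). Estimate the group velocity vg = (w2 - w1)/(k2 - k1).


vg = (w2 - w1) / (k2 - k1)
= (3.3999e+15 - 3.0056e+15) / (8.5645e+07 - 8.1507e+07)
= 3.9430e+14 / 4.1380e+06
= 9.5288e+07 m/s

9.5288e+07


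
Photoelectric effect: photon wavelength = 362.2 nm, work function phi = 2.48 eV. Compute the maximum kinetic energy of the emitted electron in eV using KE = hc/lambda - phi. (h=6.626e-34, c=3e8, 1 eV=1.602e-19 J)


E_photon = hc / lambda
= (6.626e-34)(3e8) / (362.2e-9)
= 5.4881e-19 J
= 3.4258 eV
KE = E_photon - phi
= 3.4258 - 2.48
= 0.9458 eV

0.9458


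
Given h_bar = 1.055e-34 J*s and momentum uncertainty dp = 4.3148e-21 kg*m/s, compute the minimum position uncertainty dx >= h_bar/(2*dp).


dx = h_bar / (2 * dp)
= 1.055e-34 / (2 * 4.3148e-21)
= 1.055e-34 / 8.6296e-21
= 1.2225e-14 m

1.2225e-14


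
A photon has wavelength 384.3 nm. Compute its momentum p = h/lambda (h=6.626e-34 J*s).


p = h / lambda
= 6.626e-34 / (384.3e-9)
= 6.626e-34 / 3.8430e-07
= 1.7242e-27 kg*m/s

1.7242e-27


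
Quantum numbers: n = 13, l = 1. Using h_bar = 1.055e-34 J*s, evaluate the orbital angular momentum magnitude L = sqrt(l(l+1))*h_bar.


L = sqrt(l*(l+1)) * h_bar
= sqrt(1 * 2) * 1.055e-34
= sqrt(2) * 1.055e-34
= 1.4142 * 1.055e-34
= 1.4920e-34 J*s

1.4920e-34


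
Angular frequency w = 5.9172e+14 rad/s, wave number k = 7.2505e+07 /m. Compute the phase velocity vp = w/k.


vp = w / k
= 5.9172e+14 / 7.2505e+07
= 8.1611e+06 m/s

8.1611e+06


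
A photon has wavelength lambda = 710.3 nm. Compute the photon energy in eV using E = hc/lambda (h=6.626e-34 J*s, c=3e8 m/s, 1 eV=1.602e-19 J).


E = hc / lambda
= (6.626e-34)(3e8) / (710.3e-9)
= 1.9878e-25 / 7.1030e-07
= 2.7985e-19 J
Converting to eV: 2.7985e-19 / 1.602e-19
= 1.7469 eV

1.7469


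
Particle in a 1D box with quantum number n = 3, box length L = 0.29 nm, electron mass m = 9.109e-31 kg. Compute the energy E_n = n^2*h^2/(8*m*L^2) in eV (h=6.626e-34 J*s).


E = n^2 * h^2 / (8 * m * L^2)
= 3^2 * (6.626e-34)^2 / (8 * 9.109e-31 * (0.29e-9)^2)
= 9 * 4.3904e-67 / (8 * 9.109e-31 * 8.4100e-20)
= 6.4475e-18 J
= 40.2463 eV

40.2463


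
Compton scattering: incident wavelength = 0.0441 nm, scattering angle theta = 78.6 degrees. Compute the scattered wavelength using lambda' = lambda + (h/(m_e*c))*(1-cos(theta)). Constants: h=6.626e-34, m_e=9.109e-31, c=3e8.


Compton wavelength: h/(m_e*c) = 2.4247e-12 m
d_lambda = 2.4247e-12 * (1 - cos(78.6 deg))
= 2.4247e-12 * 0.802343
= 1.9454e-12 m = 0.001945 nm
lambda' = 0.0441 + 0.001945
= 0.046045 nm

0.046045


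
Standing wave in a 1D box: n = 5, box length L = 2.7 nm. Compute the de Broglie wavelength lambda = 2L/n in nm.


lambda = 2L / n
= 2 * 2.7 / 5
= 5.4 / 5
= 1.08 nm

1.08


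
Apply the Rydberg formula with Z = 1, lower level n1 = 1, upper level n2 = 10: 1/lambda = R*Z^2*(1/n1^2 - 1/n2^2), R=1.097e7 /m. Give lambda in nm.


1/lambda = R * Z^2 * (1/n1^2 - 1/n2^2)
= 1.097e7 * 1^2 * (1/1^2 - 1/10^2)
= 1.097e7 * 1 * (1.0 - 0.01)
= 1.0860e+07 /m
lambda = 1 / 1.0860e+07
= 92.0785 nm

92.0785


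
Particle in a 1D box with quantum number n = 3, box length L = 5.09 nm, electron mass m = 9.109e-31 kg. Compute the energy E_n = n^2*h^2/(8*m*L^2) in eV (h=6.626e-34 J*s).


E = n^2 * h^2 / (8 * m * L^2)
= 3^2 * (6.626e-34)^2 / (8 * 9.109e-31 * (5.09e-9)^2)
= 9 * 4.3904e-67 / (8 * 9.109e-31 * 2.5908e-17)
= 2.0929e-20 J
= 0.1306 eV

0.1306


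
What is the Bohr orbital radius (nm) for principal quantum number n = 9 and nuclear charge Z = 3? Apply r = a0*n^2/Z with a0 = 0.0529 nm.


r = a0 * n^2 / Z
= 0.0529 * 9^2 / 3
= 0.0529 * 81 / 3
= 1.4283 nm

1.4283


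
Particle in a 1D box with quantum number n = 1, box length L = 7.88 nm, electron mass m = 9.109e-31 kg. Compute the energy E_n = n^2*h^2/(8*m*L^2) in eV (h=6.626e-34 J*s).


E = n^2 * h^2 / (8 * m * L^2)
= 1^2 * (6.626e-34)^2 / (8 * 9.109e-31 * (7.88e-9)^2)
= 1 * 4.3904e-67 / (8 * 9.109e-31 * 6.2094e-17)
= 9.7026e-22 J
= 0.0061 eV

0.0061


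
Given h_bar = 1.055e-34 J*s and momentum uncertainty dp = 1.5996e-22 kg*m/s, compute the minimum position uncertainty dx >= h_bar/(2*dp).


dx = h_bar / (2 * dp)
= 1.055e-34 / (2 * 1.5996e-22)
= 1.055e-34 / 3.1992e-22
= 3.2977e-13 m

3.2977e-13


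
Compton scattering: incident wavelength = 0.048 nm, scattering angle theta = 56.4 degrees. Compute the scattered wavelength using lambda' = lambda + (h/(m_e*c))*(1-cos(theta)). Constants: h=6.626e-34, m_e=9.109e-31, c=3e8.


Compton wavelength: h/(m_e*c) = 2.4247e-12 m
d_lambda = 2.4247e-12 * (1 - cos(56.4 deg))
= 2.4247e-12 * 0.446608
= 1.0829e-12 m = 0.001083 nm
lambda' = 0.048 + 0.001083
= 0.049083 nm

0.049083


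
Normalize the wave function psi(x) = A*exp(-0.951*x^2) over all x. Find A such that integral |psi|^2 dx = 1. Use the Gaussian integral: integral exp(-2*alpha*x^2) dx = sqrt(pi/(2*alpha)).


integral |psi|^2 dx = A^2 * sqrt(pi/(2*alpha)) = 1
A^2 = sqrt(2*alpha/pi)
= sqrt(2 * 0.951 / pi)
= 0.778091
A = sqrt(0.778091)
= 0.8821

0.8821


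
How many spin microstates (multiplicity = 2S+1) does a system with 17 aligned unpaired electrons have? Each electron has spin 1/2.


Total spin S = N * (1/2) = 17 * 0.5 = 8.5
Spin multiplicity = 2S + 1
= 2 * 8.5 + 1
= 18

18


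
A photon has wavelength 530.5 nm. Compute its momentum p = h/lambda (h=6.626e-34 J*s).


p = h / lambda
= 6.626e-34 / (530.5e-9)
= 6.626e-34 / 5.3050e-07
= 1.2490e-27 kg*m/s

1.2490e-27


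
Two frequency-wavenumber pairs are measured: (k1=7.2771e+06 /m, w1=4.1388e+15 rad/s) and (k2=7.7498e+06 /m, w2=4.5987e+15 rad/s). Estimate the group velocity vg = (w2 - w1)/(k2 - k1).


vg = (w2 - w1) / (k2 - k1)
= (4.5987e+15 - 4.1388e+15) / (7.7498e+06 - 7.2771e+06)
= 4.5990e+14 / 4.7270e+05
= 9.7292e+08 m/s

9.7292e+08


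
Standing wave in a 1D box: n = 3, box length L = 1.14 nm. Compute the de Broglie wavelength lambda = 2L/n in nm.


lambda = 2L / n
= 2 * 1.14 / 3
= 2.28 / 3
= 0.76 nm

0.76


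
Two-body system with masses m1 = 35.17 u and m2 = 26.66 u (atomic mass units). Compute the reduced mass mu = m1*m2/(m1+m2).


mu = m1 * m2 / (m1 + m2)
= 35.17 * 26.66 / (35.17 + 26.66)
= 937.6322 / 61.83
= 15.1647 u

15.1647


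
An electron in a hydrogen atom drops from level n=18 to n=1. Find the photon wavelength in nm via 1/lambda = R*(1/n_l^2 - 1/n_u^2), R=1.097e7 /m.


1/lambda = R * (1/n_l^2 - 1/n_u^2)
= 1.097e7 * (1/1^2 - 1/18^2)
= 1.097e7 * (1.0 - 0.003086)
= 1.097e7 * 0.996914
= 1.0936e+07 /m
lambda = 1 / 1.0936e+07 = 91.4399 nm

91.4399


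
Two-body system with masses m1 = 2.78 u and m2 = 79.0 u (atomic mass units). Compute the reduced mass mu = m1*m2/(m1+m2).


mu = m1 * m2 / (m1 + m2)
= 2.78 * 79.0 / (2.78 + 79.0)
= 219.62 / 81.78
= 2.6855 u

2.6855


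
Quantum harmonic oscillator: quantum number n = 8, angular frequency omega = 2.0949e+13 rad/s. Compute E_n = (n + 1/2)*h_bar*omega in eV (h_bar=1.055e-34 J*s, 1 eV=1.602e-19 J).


E = (n + 1/2) * h_bar * omega
= (8 + 0.5) * 1.055e-34 * 2.0949e+13
= 8.5 * 2.2101e-21
= 1.8786e-20 J
= 0.1173 eV

0.1173


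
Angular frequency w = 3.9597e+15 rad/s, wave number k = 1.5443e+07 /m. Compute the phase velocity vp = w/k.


vp = w / k
= 3.9597e+15 / 1.5443e+07
= 2.5641e+08 m/s

2.5641e+08


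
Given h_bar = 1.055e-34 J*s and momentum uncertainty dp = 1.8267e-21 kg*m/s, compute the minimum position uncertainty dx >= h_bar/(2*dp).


dx = h_bar / (2 * dp)
= 1.055e-34 / (2 * 1.8267e-21)
= 1.055e-34 / 3.6534e-21
= 2.8877e-14 m

2.8877e-14


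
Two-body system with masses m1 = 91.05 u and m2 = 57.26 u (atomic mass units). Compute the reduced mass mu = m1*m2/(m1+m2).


mu = m1 * m2 / (m1 + m2)
= 91.05 * 57.26 / (91.05 + 57.26)
= 5213.523 / 148.31
= 35.1529 u

35.1529


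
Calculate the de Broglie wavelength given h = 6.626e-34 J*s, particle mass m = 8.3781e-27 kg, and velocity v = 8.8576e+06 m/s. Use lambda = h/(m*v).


lambda = h / (m * v)
= 6.626e-34 / (8.3781e-27 * 8.8576e+06)
= 6.626e-34 / 7.4210e-20
= 8.9287e-15 m

8.9287e-15


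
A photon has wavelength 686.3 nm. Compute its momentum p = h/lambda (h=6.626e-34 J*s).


p = h / lambda
= 6.626e-34 / (686.3e-9)
= 6.626e-34 / 6.8630e-07
= 9.6547e-28 kg*m/s

9.6547e-28


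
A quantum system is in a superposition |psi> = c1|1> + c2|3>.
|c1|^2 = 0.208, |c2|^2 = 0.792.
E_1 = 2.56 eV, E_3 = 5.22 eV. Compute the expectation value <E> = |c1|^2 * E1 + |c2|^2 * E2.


<E> = |c1|^2 * E1 + |c2|^2 * E2
= 0.208 * 2.56 + 0.792 * 5.22
= 0.5325 + 4.1342
= 4.6667 eV

4.6667


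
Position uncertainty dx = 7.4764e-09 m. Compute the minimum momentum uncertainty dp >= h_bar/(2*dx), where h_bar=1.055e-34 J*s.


dp = h_bar / (2 * dx)
= 1.055e-34 / (2 * 7.4764e-09)
= 1.055e-34 / 1.4953e-08
= 7.0555e-27 kg*m/s

7.0555e-27


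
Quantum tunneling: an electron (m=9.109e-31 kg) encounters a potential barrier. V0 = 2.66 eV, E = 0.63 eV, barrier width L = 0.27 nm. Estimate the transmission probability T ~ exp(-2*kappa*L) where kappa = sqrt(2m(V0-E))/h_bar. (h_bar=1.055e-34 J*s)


V0 - E = 2.03 eV = 3.2521e-19 J
kappa = sqrt(2 * m * (V0-E)) / h_bar
= sqrt(2 * 9.109e-31 * 3.2521e-19) / 1.055e-34
= 7.2959e+09 /m
2*kappa*L = 2 * 7.2959e+09 * 0.27e-9
= 3.9398
T = exp(-3.9398) = 1.945268e-02

1.945268e-02


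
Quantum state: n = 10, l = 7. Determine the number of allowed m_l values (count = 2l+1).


m_l ranges from -l to +l in integer steps
So m_l goes from -7 to +7
Count = 2l + 1 = 2*7 + 1
= 15

15


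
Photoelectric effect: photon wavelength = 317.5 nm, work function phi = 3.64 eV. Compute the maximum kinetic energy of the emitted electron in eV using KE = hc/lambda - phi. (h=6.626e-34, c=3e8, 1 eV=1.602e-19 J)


E_photon = hc / lambda
= (6.626e-34)(3e8) / (317.5e-9)
= 6.2608e-19 J
= 3.9081 eV
KE = E_photon - phi
= 3.9081 - 3.64
= 0.2681 eV

0.2681


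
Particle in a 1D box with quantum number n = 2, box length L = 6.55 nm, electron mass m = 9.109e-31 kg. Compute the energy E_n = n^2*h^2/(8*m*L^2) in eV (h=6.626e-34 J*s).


E = n^2 * h^2 / (8 * m * L^2)
= 2^2 * (6.626e-34)^2 / (8 * 9.109e-31 * (6.55e-9)^2)
= 4 * 4.3904e-67 / (8 * 9.109e-31 * 4.2902e-17)
= 5.6172e-21 J
= 0.0351 eV

0.0351


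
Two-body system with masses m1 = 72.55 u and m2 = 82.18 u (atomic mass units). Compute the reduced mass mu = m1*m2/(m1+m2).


mu = m1 * m2 / (m1 + m2)
= 72.55 * 82.18 / (72.55 + 82.18)
= 5962.159 / 154.73
= 38.5327 u

38.5327


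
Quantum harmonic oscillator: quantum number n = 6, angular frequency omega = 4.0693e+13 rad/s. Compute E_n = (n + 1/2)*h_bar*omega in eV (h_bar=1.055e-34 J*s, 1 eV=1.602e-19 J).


E = (n + 1/2) * h_bar * omega
= (6 + 0.5) * 1.055e-34 * 4.0693e+13
= 6.5 * 4.2931e-21
= 2.7905e-20 J
= 0.1742 eV

0.1742


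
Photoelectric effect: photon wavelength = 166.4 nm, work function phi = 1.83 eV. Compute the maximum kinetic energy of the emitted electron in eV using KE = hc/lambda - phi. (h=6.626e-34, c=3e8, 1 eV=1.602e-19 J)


E_photon = hc / lambda
= (6.626e-34)(3e8) / (166.4e-9)
= 1.1946e-18 J
= 7.4569 eV
KE = E_photon - phi
= 7.4569 - 1.83
= 5.6269 eV

5.6269


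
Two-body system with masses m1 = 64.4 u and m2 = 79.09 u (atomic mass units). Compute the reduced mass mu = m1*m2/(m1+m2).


mu = m1 * m2 / (m1 + m2)
= 64.4 * 79.09 / (64.4 + 79.09)
= 5093.396 / 143.49
= 35.4965 u

35.4965


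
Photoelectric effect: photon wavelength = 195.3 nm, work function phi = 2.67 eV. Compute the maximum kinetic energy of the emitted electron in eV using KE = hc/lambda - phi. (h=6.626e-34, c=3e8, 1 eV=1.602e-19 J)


E_photon = hc / lambda
= (6.626e-34)(3e8) / (195.3e-9)
= 1.0178e-18 J
= 6.3534 eV
KE = E_photon - phi
= 6.3534 - 2.67
= 3.6834 eV

3.6834


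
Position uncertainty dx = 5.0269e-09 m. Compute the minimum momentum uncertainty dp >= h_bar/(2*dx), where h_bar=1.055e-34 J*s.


dp = h_bar / (2 * dx)
= 1.055e-34 / (2 * 5.0269e-09)
= 1.055e-34 / 1.0054e-08
= 1.0494e-26 kg*m/s

1.0494e-26


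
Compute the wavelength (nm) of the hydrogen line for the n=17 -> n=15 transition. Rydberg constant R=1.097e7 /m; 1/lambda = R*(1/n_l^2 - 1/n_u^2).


1/lambda = R * (1/n_l^2 - 1/n_u^2)
= 1.097e7 * (1/15^2 - 1/17^2)
= 1.097e7 * (0.004444 - 0.00346)
= 1.097e7 * 0.000984
= 1.0797e+04 /m
lambda = 1 / 1.0797e+04 = 92617.6504 nm

92617.6504


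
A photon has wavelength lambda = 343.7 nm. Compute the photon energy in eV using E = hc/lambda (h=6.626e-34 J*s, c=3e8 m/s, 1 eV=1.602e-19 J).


E = hc / lambda
= (6.626e-34)(3e8) / (343.7e-9)
= 1.9878e-25 / 3.4370e-07
= 5.7835e-19 J
Converting to eV: 5.7835e-19 / 1.602e-19
= 3.6102 eV

3.6102


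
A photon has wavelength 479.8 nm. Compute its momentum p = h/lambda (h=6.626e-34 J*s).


p = h / lambda
= 6.626e-34 / (479.8e-9)
= 6.626e-34 / 4.7980e-07
= 1.3810e-27 kg*m/s

1.3810e-27


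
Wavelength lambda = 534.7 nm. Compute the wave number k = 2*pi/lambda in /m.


k = 2 * pi / lambda
= 6.2832 / (534.7e-9)
= 6.2832 / 5.3470e-07
= 1.1751e+07 /m

1.1751e+07


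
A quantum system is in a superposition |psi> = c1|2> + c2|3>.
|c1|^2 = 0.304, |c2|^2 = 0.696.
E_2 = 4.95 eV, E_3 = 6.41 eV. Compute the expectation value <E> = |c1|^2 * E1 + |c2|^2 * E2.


<E> = |c1|^2 * E1 + |c2|^2 * E2
= 0.304 * 4.95 + 0.696 * 6.41
= 1.5048 + 4.4614
= 5.9662 eV

5.9662


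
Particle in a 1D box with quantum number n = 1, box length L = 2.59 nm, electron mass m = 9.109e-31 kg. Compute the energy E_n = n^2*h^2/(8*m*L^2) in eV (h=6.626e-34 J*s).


E = n^2 * h^2 / (8 * m * L^2)
= 1^2 * (6.626e-34)^2 / (8 * 9.109e-31 * (2.59e-9)^2)
= 1 * 4.3904e-67 / (8 * 9.109e-31 * 6.7081e-18)
= 8.9814e-21 J
= 0.0561 eV

0.0561


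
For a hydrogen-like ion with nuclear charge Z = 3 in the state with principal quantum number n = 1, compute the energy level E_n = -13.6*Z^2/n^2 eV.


E_n = -13.6 * Z^2 / n^2
= -13.6 * 3^2 / 1^2
= -13.6 * 9 / 1
= -122.4 eV

-122.4


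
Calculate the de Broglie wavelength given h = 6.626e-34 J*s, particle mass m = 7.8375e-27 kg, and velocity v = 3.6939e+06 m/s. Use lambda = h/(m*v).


lambda = h / (m * v)
= 6.626e-34 / (7.8375e-27 * 3.6939e+06)
= 6.626e-34 / 2.8951e-20
= 2.2887e-14 m

2.2887e-14


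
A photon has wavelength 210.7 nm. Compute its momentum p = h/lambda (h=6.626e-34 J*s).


p = h / lambda
= 6.626e-34 / (210.7e-9)
= 6.626e-34 / 2.1070e-07
= 3.1448e-27 kg*m/s

3.1448e-27


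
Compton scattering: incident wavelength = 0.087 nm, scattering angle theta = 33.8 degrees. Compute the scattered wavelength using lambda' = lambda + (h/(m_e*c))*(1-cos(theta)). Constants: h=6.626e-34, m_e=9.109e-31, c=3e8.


Compton wavelength: h/(m_e*c) = 2.4247e-12 m
d_lambda = 2.4247e-12 * (1 - cos(33.8 deg))
= 2.4247e-12 * 0.169016
= 4.0981e-13 m = 0.00041 nm
lambda' = 0.087 + 0.00041
= 0.08741 nm

0.08741


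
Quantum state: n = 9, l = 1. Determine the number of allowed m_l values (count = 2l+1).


m_l ranges from -l to +l in integer steps
So m_l goes from -1 to +1
Count = 2l + 1 = 2*1 + 1
= 3

3


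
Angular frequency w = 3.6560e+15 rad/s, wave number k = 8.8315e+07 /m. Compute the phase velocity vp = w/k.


vp = w / k
= 3.6560e+15 / 8.8315e+07
= 4.1397e+07 m/s

4.1397e+07


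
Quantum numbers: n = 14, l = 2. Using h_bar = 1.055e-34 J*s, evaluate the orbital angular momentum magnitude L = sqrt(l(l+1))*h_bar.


L = sqrt(l*(l+1)) * h_bar
= sqrt(2 * 3) * 1.055e-34
= sqrt(6) * 1.055e-34
= 2.4495 * 1.055e-34
= 2.5842e-34 J*s

2.5842e-34


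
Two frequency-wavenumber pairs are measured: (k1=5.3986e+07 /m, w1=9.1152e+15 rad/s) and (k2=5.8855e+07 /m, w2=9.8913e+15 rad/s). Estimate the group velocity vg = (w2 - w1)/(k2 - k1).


vg = (w2 - w1) / (k2 - k1)
= (9.8913e+15 - 9.1152e+15) / (5.8855e+07 - 5.3986e+07)
= 7.7610e+14 / 4.8690e+06
= 1.5940e+08 m/s

1.5940e+08


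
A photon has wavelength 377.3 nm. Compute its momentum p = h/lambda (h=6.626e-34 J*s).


p = h / lambda
= 6.626e-34 / (377.3e-9)
= 6.626e-34 / 3.7730e-07
= 1.7562e-27 kg*m/s

1.7562e-27


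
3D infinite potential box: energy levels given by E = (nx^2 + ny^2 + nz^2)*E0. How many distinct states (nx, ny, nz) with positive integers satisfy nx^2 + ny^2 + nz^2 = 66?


Enumerate all (nx, ny, nz) with nx^2 + ny^2 + nz^2 = 66:
(1,1,8)
(1,4,7)
(1,7,4)
(1,8,1)
(4,1,7)
(4,5,5)
(4,7,1)
(5,4,5)
(5,5,4)
(7,1,4)
(7,4,1)
(8,1,1)
Total degeneracy = 12

12


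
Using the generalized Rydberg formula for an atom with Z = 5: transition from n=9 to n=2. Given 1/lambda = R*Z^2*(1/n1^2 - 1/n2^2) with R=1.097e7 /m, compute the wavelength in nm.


1/lambda = R * Z^2 * (1/n1^2 - 1/n2^2)
= 1.097e7 * 5^2 * (1/2^2 - 1/9^2)
= 1.097e7 * 25 * (0.25 - 0.012346)
= 6.5177e+07 /m
lambda = 1 / 6.5177e+07
= 15.3429 nm

15.3429


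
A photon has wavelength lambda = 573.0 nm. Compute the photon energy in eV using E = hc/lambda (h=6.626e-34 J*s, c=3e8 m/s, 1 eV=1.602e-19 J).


E = hc / lambda
= (6.626e-34)(3e8) / (573.0e-9)
= 1.9878e-25 / 5.7300e-07
= 3.4691e-19 J
Converting to eV: 3.4691e-19 / 1.602e-19
= 2.1655 eV

2.1655


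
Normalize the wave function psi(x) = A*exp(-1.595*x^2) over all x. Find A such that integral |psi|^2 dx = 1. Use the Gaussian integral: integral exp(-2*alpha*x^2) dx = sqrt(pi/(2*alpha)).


integral |psi|^2 dx = A^2 * sqrt(pi/(2*alpha)) = 1
A^2 = sqrt(2*alpha/pi)
= sqrt(2 * 1.595 / pi)
= 1.007675
A = sqrt(1.007675)
= 1.0038

1.0038


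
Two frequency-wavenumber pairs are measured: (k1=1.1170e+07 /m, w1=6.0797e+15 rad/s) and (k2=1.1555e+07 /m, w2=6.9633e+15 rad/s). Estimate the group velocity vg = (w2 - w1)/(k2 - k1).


vg = (w2 - w1) / (k2 - k1)
= (6.9633e+15 - 6.0797e+15) / (1.1555e+07 - 1.1170e+07)
= 8.8360e+14 / 3.8500e+05
= 2.2951e+09 m/s

2.2951e+09


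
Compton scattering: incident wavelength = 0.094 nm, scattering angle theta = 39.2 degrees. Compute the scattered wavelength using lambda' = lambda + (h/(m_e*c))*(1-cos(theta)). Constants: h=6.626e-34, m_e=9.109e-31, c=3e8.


Compton wavelength: h/(m_e*c) = 2.4247e-12 m
d_lambda = 2.4247e-12 * (1 - cos(39.2 deg))
= 2.4247e-12 * 0.225056
= 5.4569e-13 m = 0.000546 nm
lambda' = 0.094 + 0.000546
= 0.094546 nm

0.094546


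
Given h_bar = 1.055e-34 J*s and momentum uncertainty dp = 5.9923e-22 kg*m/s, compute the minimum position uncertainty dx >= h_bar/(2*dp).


dx = h_bar / (2 * dp)
= 1.055e-34 / (2 * 5.9923e-22)
= 1.055e-34 / 1.1985e-21
= 8.8030e-14 m

8.8030e-14


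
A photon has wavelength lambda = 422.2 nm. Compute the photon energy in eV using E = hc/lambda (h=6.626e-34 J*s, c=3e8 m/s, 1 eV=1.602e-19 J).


E = hc / lambda
= (6.626e-34)(3e8) / (422.2e-9)
= 1.9878e-25 / 4.2220e-07
= 4.7082e-19 J
Converting to eV: 4.7082e-19 / 1.602e-19
= 2.9389 eV

2.9389


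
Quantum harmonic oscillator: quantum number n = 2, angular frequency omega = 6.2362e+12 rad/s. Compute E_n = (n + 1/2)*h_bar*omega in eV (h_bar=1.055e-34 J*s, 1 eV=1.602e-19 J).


E = (n + 1/2) * h_bar * omega
= (2 + 0.5) * 1.055e-34 * 6.2362e+12
= 2.5 * 6.5792e-22
= 1.6448e-21 J
= 0.0103 eV

0.0103


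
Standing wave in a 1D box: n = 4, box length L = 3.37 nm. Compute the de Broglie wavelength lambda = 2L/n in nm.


lambda = 2L / n
= 2 * 3.37 / 4
= 6.74 / 4
= 1.685 nm

1.685


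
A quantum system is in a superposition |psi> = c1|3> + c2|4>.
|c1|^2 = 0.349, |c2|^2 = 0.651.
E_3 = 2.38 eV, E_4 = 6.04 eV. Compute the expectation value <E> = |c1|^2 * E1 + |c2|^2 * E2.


<E> = |c1|^2 * E1 + |c2|^2 * E2
= 0.349 * 2.38 + 0.651 * 6.04
= 0.8306 + 3.932
= 4.7627 eV

4.7627


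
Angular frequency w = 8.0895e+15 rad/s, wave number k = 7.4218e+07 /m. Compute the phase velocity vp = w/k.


vp = w / k
= 8.0895e+15 / 7.4218e+07
= 1.0900e+08 m/s

1.0900e+08


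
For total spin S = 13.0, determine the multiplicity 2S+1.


Spin multiplicity = 2S + 1
= 2 * 13.0 + 1
= 26.0 + 1
= 27

27


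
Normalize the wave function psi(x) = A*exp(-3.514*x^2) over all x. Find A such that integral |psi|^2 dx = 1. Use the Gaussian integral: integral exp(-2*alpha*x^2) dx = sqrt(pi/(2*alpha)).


integral |psi|^2 dx = A^2 * sqrt(pi/(2*alpha)) = 1
A^2 = sqrt(2*alpha/pi)
= sqrt(2 * 3.514 / pi)
= 1.495688
A = sqrt(1.495688)
= 1.223

1.223


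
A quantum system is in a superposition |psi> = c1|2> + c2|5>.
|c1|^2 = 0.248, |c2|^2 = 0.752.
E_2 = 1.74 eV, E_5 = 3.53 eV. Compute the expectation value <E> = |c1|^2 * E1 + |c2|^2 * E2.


<E> = |c1|^2 * E1 + |c2|^2 * E2
= 0.248 * 1.74 + 0.752 * 3.53
= 0.4315 + 2.6546
= 3.0861 eV

3.0861


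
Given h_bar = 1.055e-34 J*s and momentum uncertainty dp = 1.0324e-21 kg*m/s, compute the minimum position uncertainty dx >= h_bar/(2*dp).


dx = h_bar / (2 * dp)
= 1.055e-34 / (2 * 1.0324e-21)
= 1.055e-34 / 2.0648e-21
= 5.1095e-14 m

5.1095e-14


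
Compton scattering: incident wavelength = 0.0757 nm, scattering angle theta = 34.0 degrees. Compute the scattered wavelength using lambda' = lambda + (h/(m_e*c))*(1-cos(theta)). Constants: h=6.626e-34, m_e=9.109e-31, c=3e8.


Compton wavelength: h/(m_e*c) = 2.4247e-12 m
d_lambda = 2.4247e-12 * (1 - cos(34.0 deg))
= 2.4247e-12 * 0.170962
= 4.1453e-13 m = 0.000415 nm
lambda' = 0.0757 + 0.000415
= 0.076115 nm

0.076115


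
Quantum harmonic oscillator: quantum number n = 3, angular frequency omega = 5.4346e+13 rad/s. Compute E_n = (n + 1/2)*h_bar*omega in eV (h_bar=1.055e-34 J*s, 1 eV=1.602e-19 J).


E = (n + 1/2) * h_bar * omega
= (3 + 0.5) * 1.055e-34 * 5.4346e+13
= 3.5 * 5.7335e-21
= 2.0067e-20 J
= 0.1253 eV

0.1253


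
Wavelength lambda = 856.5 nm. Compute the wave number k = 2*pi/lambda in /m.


k = 2 * pi / lambda
= 6.2832 / (856.5e-9)
= 6.2832 / 8.5650e-07
= 7.3359e+06 /m

7.3359e+06


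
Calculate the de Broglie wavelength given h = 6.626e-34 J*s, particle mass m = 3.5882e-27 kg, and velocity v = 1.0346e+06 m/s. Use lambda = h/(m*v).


lambda = h / (m * v)
= 6.626e-34 / (3.5882e-27 * 1.0346e+06)
= 6.626e-34 / 3.7124e-21
= 1.7849e-13 m

1.7849e-13


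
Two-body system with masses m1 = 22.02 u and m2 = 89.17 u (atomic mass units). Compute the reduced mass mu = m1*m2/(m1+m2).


mu = m1 * m2 / (m1 + m2)
= 22.02 * 89.17 / (22.02 + 89.17)
= 1963.5234 / 111.19
= 17.6592 u

17.6592


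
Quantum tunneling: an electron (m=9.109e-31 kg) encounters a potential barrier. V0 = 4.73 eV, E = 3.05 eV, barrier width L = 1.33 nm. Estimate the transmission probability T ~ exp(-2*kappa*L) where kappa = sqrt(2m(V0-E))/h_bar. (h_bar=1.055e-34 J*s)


V0 - E = 1.68 eV = 2.6914e-19 J
kappa = sqrt(2 * m * (V0-E)) / h_bar
= sqrt(2 * 9.109e-31 * 2.6914e-19) / 1.055e-34
= 6.6372e+09 /m
2*kappa*L = 2 * 6.6372e+09 * 1.33e-9
= 17.6549
T = exp(-17.6549) = 2.150659e-08

2.150659e-08


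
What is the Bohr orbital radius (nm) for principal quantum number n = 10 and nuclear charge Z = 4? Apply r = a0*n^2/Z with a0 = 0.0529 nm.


r = a0 * n^2 / Z
= 0.0529 * 10^2 / 4
= 0.0529 * 100 / 4
= 1.3225 nm

1.3225


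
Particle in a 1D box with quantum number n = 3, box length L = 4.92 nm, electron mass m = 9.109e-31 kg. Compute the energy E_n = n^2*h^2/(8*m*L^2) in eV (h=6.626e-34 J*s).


E = n^2 * h^2 / (8 * m * L^2)
= 3^2 * (6.626e-34)^2 / (8 * 9.109e-31 * (4.92e-9)^2)
= 9 * 4.3904e-67 / (8 * 9.109e-31 * 2.4206e-17)
= 2.2400e-20 J
= 0.1398 eV

0.1398


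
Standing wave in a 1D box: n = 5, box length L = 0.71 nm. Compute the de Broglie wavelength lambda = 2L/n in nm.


lambda = 2L / n
= 2 * 0.71 / 5
= 1.42 / 5
= 0.284 nm

0.284


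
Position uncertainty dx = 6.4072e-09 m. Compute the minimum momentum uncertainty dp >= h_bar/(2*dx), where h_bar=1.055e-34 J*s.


dp = h_bar / (2 * dx)
= 1.055e-34 / (2 * 6.4072e-09)
= 1.055e-34 / 1.2814e-08
= 8.2329e-27 kg*m/s

8.2329e-27


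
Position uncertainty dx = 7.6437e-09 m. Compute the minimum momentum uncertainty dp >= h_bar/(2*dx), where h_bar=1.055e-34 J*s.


dp = h_bar / (2 * dx)
= 1.055e-34 / (2 * 7.6437e-09)
= 1.055e-34 / 1.5287e-08
= 6.9011e-27 kg*m/s

6.9011e-27


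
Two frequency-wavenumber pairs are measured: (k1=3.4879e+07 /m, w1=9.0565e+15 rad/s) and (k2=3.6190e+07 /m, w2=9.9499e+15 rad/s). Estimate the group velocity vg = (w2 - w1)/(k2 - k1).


vg = (w2 - w1) / (k2 - k1)
= (9.9499e+15 - 9.0565e+15) / (3.6190e+07 - 3.4879e+07)
= 8.9340e+14 / 1.3110e+06
= 6.8146e+08 m/s

6.8146e+08


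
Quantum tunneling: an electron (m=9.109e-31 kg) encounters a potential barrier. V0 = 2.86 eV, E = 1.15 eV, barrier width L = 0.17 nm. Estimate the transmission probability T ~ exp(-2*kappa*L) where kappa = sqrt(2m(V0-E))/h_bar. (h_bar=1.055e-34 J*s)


V0 - E = 1.71 eV = 2.7394e-19 J
kappa = sqrt(2 * m * (V0-E)) / h_bar
= sqrt(2 * 9.109e-31 * 2.7394e-19) / 1.055e-34
= 6.6962e+09 /m
2*kappa*L = 2 * 6.6962e+09 * 0.17e-9
= 2.2767
T = exp(-2.2767) = 1.026221e-01

1.026221e-01


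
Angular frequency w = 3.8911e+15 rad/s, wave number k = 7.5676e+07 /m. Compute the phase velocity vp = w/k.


vp = w / k
= 3.8911e+15 / 7.5676e+07
= 5.1418e+07 m/s

5.1418e+07


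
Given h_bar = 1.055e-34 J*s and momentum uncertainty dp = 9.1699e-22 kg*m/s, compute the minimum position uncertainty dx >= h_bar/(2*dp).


dx = h_bar / (2 * dp)
= 1.055e-34 / (2 * 9.1699e-22)
= 1.055e-34 / 1.8340e-21
= 5.7525e-14 m

5.7525e-14


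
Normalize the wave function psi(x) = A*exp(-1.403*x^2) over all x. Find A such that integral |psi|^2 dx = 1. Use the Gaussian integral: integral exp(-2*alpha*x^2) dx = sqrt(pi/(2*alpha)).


integral |psi|^2 dx = A^2 * sqrt(pi/(2*alpha)) = 1
A^2 = sqrt(2*alpha/pi)
= sqrt(2 * 1.403 / pi)
= 0.945081
A = sqrt(0.945081)
= 0.9722

0.9722


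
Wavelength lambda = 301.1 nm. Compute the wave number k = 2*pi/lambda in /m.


k = 2 * pi / lambda
= 6.2832 / (301.1e-9)
= 6.2832 / 3.0110e-07
= 2.0867e+07 /m

2.0867e+07


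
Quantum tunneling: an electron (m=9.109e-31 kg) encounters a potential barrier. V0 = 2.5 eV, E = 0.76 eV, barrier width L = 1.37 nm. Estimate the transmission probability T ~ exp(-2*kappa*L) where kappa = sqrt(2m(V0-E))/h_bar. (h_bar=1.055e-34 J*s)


V0 - E = 1.74 eV = 2.7875e-19 J
kappa = sqrt(2 * m * (V0-E)) / h_bar
= sqrt(2 * 9.109e-31 * 2.7875e-19) / 1.055e-34
= 6.7547e+09 /m
2*kappa*L = 2 * 6.7547e+09 * 1.37e-9
= 18.5078
T = exp(-18.5078) = 9.165860e-09

9.165860e-09


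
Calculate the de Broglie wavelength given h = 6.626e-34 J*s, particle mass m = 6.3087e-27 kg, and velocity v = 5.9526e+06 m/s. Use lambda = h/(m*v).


lambda = h / (m * v)
= 6.626e-34 / (6.3087e-27 * 5.9526e+06)
= 6.626e-34 / 3.7553e-20
= 1.7644e-14 m

1.7644e-14


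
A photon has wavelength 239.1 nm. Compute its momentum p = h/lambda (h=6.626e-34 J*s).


p = h / lambda
= 6.626e-34 / (239.1e-9)
= 6.626e-34 / 2.3910e-07
= 2.7712e-27 kg*m/s

2.7712e-27


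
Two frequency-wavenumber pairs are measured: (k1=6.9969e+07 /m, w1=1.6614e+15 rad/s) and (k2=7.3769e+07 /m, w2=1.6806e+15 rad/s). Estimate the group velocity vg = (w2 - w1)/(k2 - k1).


vg = (w2 - w1) / (k2 - k1)
= (1.6806e+15 - 1.6614e+15) / (7.3769e+07 - 6.9969e+07)
= 1.9200e+13 / 3.8000e+06
= 5.0526e+06 m/s

5.0526e+06


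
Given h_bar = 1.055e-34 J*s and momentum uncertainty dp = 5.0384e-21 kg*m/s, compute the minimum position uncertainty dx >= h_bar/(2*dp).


dx = h_bar / (2 * dp)
= 1.055e-34 / (2 * 5.0384e-21)
= 1.055e-34 / 1.0077e-20
= 1.0470e-14 m

1.0470e-14


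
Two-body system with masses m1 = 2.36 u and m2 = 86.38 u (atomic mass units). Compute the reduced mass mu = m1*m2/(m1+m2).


mu = m1 * m2 / (m1 + m2)
= 2.36 * 86.38 / (2.36 + 86.38)
= 203.8568 / 88.74
= 2.2972 u

2.2972


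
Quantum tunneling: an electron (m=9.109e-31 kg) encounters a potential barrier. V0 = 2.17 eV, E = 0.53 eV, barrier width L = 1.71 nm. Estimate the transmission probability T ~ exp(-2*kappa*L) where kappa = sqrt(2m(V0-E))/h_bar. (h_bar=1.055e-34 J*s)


V0 - E = 1.64 eV = 2.6273e-19 J
kappa = sqrt(2 * m * (V0-E)) / h_bar
= sqrt(2 * 9.109e-31 * 2.6273e-19) / 1.055e-34
= 6.5577e+09 /m
2*kappa*L = 2 * 6.5577e+09 * 1.71e-9
= 22.4273
T = exp(-22.4273) = 1.819463e-10

1.819463e-10


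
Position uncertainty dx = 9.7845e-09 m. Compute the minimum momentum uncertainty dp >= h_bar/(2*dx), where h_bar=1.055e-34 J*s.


dp = h_bar / (2 * dx)
= 1.055e-34 / (2 * 9.7845e-09)
= 1.055e-34 / 1.9569e-08
= 5.3912e-27 kg*m/s

5.3912e-27


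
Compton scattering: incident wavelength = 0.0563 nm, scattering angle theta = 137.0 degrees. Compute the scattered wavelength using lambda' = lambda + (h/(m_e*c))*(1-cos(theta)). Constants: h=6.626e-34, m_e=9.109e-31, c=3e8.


Compton wavelength: h/(m_e*c) = 2.4247e-12 m
d_lambda = 2.4247e-12 * (1 - cos(137.0 deg))
= 2.4247e-12 * 1.731354
= 4.1980e-12 m = 0.004198 nm
lambda' = 0.0563 + 0.004198
= 0.060498 nm

0.060498


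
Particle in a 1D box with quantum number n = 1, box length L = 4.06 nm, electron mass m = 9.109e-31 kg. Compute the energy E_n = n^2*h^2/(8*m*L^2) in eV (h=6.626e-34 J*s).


E = n^2 * h^2 / (8 * m * L^2)
= 1^2 * (6.626e-34)^2 / (8 * 9.109e-31 * (4.06e-9)^2)
= 1 * 4.3904e-67 / (8 * 9.109e-31 * 1.6484e-17)
= 3.6550e-21 J
= 0.0228 eV

0.0228


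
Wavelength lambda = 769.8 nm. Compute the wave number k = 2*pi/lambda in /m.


k = 2 * pi / lambda
= 6.2832 / (769.8e-9)
= 6.2832 / 7.6980e-07
= 8.1621e+06 /m

8.1621e+06


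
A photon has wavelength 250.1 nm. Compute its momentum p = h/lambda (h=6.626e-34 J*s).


p = h / lambda
= 6.626e-34 / (250.1e-9)
= 6.626e-34 / 2.5010e-07
= 2.6493e-27 kg*m/s

2.6493e-27


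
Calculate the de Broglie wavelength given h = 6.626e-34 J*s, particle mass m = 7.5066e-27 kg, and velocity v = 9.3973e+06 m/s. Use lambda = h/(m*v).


lambda = h / (m * v)
= 6.626e-34 / (7.5066e-27 * 9.3973e+06)
= 6.626e-34 / 7.0542e-20
= 9.3930e-15 m

9.3930e-15


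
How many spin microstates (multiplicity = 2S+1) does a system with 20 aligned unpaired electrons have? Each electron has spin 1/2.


Total spin S = N * (1/2) = 20 * 0.5 = 10.0
Spin multiplicity = 2S + 1
= 2 * 10.0 + 1
= 21

21


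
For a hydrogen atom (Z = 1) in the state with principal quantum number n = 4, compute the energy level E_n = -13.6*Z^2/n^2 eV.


E_n = -13.6 * Z^2 / n^2
= -13.6 * 1^2 / 4^2
= -13.6 * 1 / 16
= -0.85 eV

-0.85


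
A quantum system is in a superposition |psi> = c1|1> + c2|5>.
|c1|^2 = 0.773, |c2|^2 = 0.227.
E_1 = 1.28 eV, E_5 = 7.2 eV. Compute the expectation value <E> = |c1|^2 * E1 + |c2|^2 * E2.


<E> = |c1|^2 * E1 + |c2|^2 * E2
= 0.773 * 1.28 + 0.227 * 7.2
= 0.9894 + 1.6344
= 2.6238 eV

2.6238


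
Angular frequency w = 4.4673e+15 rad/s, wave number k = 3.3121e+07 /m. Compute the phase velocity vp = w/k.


vp = w / k
= 4.4673e+15 / 3.3121e+07
= 1.3488e+08 m/s

1.3488e+08


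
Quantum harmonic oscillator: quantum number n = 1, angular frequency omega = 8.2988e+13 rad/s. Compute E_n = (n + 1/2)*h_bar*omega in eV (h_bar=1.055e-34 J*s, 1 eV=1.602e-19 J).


E = (n + 1/2) * h_bar * omega
= (1 + 0.5) * 1.055e-34 * 8.2988e+13
= 1.5 * 8.7552e-21
= 1.3133e-20 J
= 0.082 eV

0.082


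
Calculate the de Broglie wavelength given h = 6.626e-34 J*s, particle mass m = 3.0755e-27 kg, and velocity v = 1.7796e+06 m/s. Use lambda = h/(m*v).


lambda = h / (m * v)
= 6.626e-34 / (3.0755e-27 * 1.7796e+06)
= 6.626e-34 / 5.4732e-21
= 1.2106e-13 m

1.2106e-13


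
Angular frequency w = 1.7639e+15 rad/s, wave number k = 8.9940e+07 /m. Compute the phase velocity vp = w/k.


vp = w / k
= 1.7639e+15 / 8.9940e+07
= 1.9612e+07 m/s

1.9612e+07


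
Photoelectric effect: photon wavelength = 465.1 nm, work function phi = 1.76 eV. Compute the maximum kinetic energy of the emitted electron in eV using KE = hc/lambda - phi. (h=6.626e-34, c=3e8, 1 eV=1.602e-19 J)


E_photon = hc / lambda
= (6.626e-34)(3e8) / (465.1e-9)
= 4.2739e-19 J
= 2.6679 eV
KE = E_photon - phi
= 2.6679 - 1.76
= 0.9079 eV

0.9079


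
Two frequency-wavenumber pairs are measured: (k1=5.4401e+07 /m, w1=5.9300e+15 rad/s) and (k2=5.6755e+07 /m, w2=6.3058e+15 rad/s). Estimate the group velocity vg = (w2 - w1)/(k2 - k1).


vg = (w2 - w1) / (k2 - k1)
= (6.3058e+15 - 5.9300e+15) / (5.6755e+07 - 5.4401e+07)
= 3.7580e+14 / 2.3540e+06
= 1.5964e+08 m/s

1.5964e+08


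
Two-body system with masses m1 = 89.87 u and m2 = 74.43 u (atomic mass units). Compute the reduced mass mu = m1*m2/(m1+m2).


mu = m1 * m2 / (m1 + m2)
= 89.87 * 74.43 / (89.87 + 74.43)
= 6689.0241 / 164.3
= 40.7123 u

40.7123


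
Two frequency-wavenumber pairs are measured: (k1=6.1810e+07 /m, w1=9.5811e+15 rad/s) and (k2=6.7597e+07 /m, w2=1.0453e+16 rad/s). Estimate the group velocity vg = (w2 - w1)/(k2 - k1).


vg = (w2 - w1) / (k2 - k1)
= (1.0453e+16 - 9.5811e+15) / (6.7597e+07 - 6.1810e+07)
= 8.7190e+14 / 5.7870e+06
= 1.5067e+08 m/s

1.5067e+08


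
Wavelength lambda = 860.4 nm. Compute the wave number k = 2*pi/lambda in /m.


k = 2 * pi / lambda
= 6.2832 / (860.4e-9)
= 6.2832 / 8.6040e-07
= 7.3026e+06 /m

7.3026e+06


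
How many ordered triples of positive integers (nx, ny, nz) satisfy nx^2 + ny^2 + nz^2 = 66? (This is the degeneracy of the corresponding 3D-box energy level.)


Enumerate all (nx, ny, nz) with nx^2 + ny^2 + nz^2 = 66:
(1,1,8)
(1,4,7)
(1,7,4)
(1,8,1)
(4,1,7)
(4,5,5)
(4,7,1)
(5,4,5)
(5,5,4)
(7,1,4)
(7,4,1)
(8,1,1)
Total degeneracy = 12

12


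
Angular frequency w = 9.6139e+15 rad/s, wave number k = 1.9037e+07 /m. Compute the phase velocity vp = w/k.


vp = w / k
= 9.6139e+15 / 1.9037e+07
= 5.0501e+08 m/s

5.0501e+08


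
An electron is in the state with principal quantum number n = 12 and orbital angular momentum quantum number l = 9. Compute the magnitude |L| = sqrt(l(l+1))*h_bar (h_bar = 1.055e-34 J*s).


L = sqrt(l*(l+1)) * h_bar
= sqrt(9 * 10) * 1.055e-34
= sqrt(90) * 1.055e-34
= 9.4868 * 1.055e-34
= 1.0009e-33 J*s

1.0009e-33
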